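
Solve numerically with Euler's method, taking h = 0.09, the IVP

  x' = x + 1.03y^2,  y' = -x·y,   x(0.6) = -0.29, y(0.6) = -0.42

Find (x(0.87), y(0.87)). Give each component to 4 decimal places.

-0.3192, -0.4549

Euler on (x,y): x_{n+1} = x_n + h·x', y_{n+1} = y_n + h·y'.
0.600000: (-0.290000, -0.420000); f=(-0.108308, -0.121800) → (-0.299748, -0.430962)
0.690000: (-0.299748, -0.430962); f=(-0.108448, -0.129180) → (-0.309508, -0.442588)
0.780000: (-0.309508, -0.442588); f=(-0.107747, -0.136985) → (-0.319205, -0.454917)
(x(0.87), y(0.87)) ≈ (-0.3192, -0.4549)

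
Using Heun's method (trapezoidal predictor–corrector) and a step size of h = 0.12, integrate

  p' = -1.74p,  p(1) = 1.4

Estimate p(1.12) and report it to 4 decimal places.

Heun: k1 = f(s_n, p_n); k2 = f(s_n + h, p_n + h·k1); p_{n+1} = p_n + (h/2)·(k1 + k2).
s=1.000000, p=1.400000:
  k1 = f(1.000000, 1.400000) = -2.436000
  k2 = f(1.120000, 1.107680) = -1.927363
  p ← 1.400000 + (0.12/2)·(-2.436000 + (-1.927363)) = 1.138198
p(1.12) ≈ 1.1382

1.1382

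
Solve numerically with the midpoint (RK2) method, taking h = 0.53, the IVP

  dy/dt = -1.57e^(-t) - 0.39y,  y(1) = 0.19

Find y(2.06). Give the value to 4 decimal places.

Midpoint: k1 = f(t_n, y_n); k2 = f(t_n + h/2, y_n + (h/2)·k1); y_{n+1} = y_n + h·k2.
t=1.000000, y=0.190000:
  k1 = f(1.000000, 0.190000) = -0.651671
  k2 = f(1.265000, 0.017307) = -0.449866
  y ← 0.190000 + 0.53·(-0.449866) = -0.048429
t=1.530000, y=-0.048429:
  k1 = f(1.530000, -0.048429) = -0.321074
  k2 = f(1.795000, -0.133513) = -0.208750
  y ← -0.048429 + 0.53·(-0.208750) = -0.159066
y(2.06) ≈ -0.1591

-0.1591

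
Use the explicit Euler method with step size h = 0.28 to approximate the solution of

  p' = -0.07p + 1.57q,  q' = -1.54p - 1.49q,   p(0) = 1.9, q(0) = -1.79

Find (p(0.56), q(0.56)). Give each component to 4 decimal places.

0.2360, -1.5494

Euler on (p,q): p_{n+1} = p_n + h·p', q_{n+1} = q_n + h·q'.
0.000000: (1.900000, -1.790000); f=(-2.943300, -0.258900) → (1.075876, -1.862492)
0.280000: (1.075876, -1.862492); f=(-2.999424, 1.118264) → (0.236037, -1.549378)
(p(0.56), q(0.56)) ≈ (0.2360, -1.5494)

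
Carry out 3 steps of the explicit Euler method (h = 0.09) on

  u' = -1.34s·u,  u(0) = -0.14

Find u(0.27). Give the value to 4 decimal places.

-0.1355

Euler: u_{n+1} = u_n + h·f(s_n, u_n).
s=0.000000, u=-0.140000: f=0.000000 → u ← -0.140000 + 0.09·0.000000 = -0.140000
s=0.090000, u=-0.140000: f=0.016884 → u ← -0.140000 + 0.09·0.016884 = -0.138480
s=0.180000, u=-0.138480: f=0.033401 → u ← -0.138480 + 0.09·0.033401 = -0.135474
u(0.27) ≈ -0.1355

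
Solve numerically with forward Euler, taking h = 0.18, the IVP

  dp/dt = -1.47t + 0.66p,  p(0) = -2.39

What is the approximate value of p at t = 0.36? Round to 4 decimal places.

-3.0392

Euler: p_{n+1} = p_n + h·f(t_n, p_n).
t=0.000000, p=-2.390000: f=-1.577400 → p ← -2.390000 + 0.18·(-1.577400) = -2.673932
t=0.180000, p=-2.673932: f=-2.029395 → p ← -2.673932 + 0.18·(-2.029395) = -3.039223
p(0.36) ≈ -3.0392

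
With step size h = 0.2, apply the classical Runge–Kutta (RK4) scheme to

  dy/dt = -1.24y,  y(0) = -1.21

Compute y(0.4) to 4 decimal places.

-0.7369

RK4: k1 = f(t_n, y_n); k2 = f(t_n + h/2, y_n + (h/2)·k1); k3 = f(t_n + h/2, y_n + (h/2)·k2); k4 = f(t_n + h, y_n + h·k3); y_{n+1} = y_n + (h/6)·(k1 + 2k2 + 2k3 + k4).
t=0.000000, y=-1.210000:
  k1 = f(0.000000, -1.210000) = 1.500400
  k2 = f(0.100000, -1.059960) = 1.314350
  k3 = f(0.100000, -1.078565) = 1.337421
  k4 = f(0.200000, -0.942516) = 1.168720
  y ← -1.210000 + (0.2/6)·(k1 + 2k2 + 2k3 + k4) = -0.944245
t=0.200000, y=-0.944245:
  k1 = f(0.200000, -0.944245) = 1.170863
  k2 = f(0.300000, -0.827158) = 1.025676
  k3 = f(0.300000, -0.841677) = 1.043679
  k4 = f(0.400000, -0.735509) = 0.912031
  y ← -0.944245 + (0.2/6)·(k1 + 2k2 + 2k3 + k4) = -0.736858
y(0.4) ≈ -0.7369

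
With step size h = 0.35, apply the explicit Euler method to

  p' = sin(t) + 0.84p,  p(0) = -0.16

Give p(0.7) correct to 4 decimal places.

Euler: p_{n+1} = p_n + h·f(t_n, p_n).
t=0.000000, p=-0.160000: f=-0.134400 → p ← -0.160000 + 0.35·(-0.134400) = -0.207040
t=0.350000, p=-0.207040: f=0.168984 → p ← -0.207040 + 0.35·0.168984 = -0.147896
p(0.7) ≈ -0.1479

-0.1479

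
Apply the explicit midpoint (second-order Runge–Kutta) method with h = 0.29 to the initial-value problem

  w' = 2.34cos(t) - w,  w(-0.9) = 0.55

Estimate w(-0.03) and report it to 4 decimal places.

1.4492

Midpoint: k1 = f(t_n, w_n); k2 = f(t_n + h/2, w_n + (h/2)·k1); w_{n+1} = w_n + h·k2.
t=-0.900000, w=0.550000:
  k1 = f(-0.900000, 0.550000) = 0.904567
  k2 = f(-0.755000, 0.681162) = 1.022993
  w ← 0.550000 + 0.29·1.022993 = 0.846668
t=-0.610000, w=0.846668:
  k1 = f(-0.610000, 0.846668) = 1.071308
  k2 = f(-0.465000, 1.002008) = 1.089535
  w ← 0.846668 + 0.29·1.089535 = 1.162633
t=-0.320000, w=1.162633:
  k1 = f(-0.320000, 1.162633) = 1.058578
  k2 = f(-0.175000, 1.316127) = 0.988133
  w ← 1.162633 + 0.29·0.988133 = 1.449192
w(-0.03) ≈ 1.4492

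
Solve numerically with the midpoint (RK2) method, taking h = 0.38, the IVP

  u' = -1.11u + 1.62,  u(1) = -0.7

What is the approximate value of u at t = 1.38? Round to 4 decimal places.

0.0188

Midpoint: k1 = f(t_n, u_n); k2 = f(t_n + h/2, u_n + (h/2)·k1); u_{n+1} = u_n + h·k2.
t=1.000000, u=-0.700000:
  k1 = f(1.000000, -0.700000) = 2.397000
  k2 = f(1.190000, -0.244570) = 1.891473
  u ← -0.700000 + 0.38·1.891473 = 0.018760
u(1.38) ≈ 0.0188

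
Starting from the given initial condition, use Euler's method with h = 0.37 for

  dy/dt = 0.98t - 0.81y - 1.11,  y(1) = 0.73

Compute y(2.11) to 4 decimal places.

0.5076

Euler: y_{n+1} = y_n + h·f(t_n, y_n).
t=1.000000, y=0.730000: f=-0.721300 → y ← 0.730000 + 0.37·(-0.721300) = 0.463119
t=1.370000, y=0.463119: f=-0.142526 → y ← 0.463119 + 0.37·(-0.142526) = 0.410384
t=1.740000, y=0.410384: f=0.262789 → y ← 0.410384 + 0.37·0.262789 = 0.507616
y(2.11) ≈ 0.5076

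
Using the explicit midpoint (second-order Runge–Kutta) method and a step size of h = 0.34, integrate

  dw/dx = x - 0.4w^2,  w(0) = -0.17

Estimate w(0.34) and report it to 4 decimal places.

Midpoint: k1 = f(x_n, w_n); k2 = f(x_n + h/2, w_n + (h/2)·k1); w_{n+1} = w_n + h·k2.
x=0.000000, w=-0.170000:
  k1 = f(0.000000, -0.170000) = -0.011560
  k2 = f(0.170000, -0.171965) = 0.158171
  w ← -0.170000 + 0.34·0.158171 = -0.116222
w(0.34) ≈ -0.1162

-0.1162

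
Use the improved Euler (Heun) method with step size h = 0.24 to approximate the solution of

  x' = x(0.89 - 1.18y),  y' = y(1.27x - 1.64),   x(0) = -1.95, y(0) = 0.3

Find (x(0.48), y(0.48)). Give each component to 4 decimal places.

-2.8014, 0.0765

Heun on (x,y): k1 = f(s_n, state_n); k2 = f(s_n + h, state_n + h·k1); state_{n+1} = state_n + (h/2)·(k1 + k2).
0.000000: (-1.950000, 0.300000)
  k1 = (-1.045200, -1.234950)
  predictor → (-2.200848, 0.003612)
  k2 = (-1.949374, -0.016019)
  → (-2.309349, 0.149884)
0.240000: (-2.309349, 0.149884)
  k1 = (-1.646883, -0.685399)
  predictor → (-2.704601, -0.014612)
  k2 = (-2.453728, 0.074154)
  → (-2.801422, 0.076534)
(x(0.48), y(0.48)) ≈ (-2.8014, 0.0765)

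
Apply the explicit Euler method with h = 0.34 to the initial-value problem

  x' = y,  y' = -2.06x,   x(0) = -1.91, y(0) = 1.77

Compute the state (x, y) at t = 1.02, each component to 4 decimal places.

Euler on (x,y): x_{n+1} = x_n + h·x', y_{n+1} = y_n + h·y'.
0.000000: (-1.910000, 1.770000); f=(1.770000, 3.934600) → (-1.308200, 3.107764)
0.340000: (-1.308200, 3.107764); f=(3.107764, 2.694892) → (-0.251560, 4.024027)
0.680000: (-0.251560, 4.024027); f=(4.024027, 0.518214) → (1.116609, 4.200220)
(x(1.02), y(1.02)) ≈ (1.1166, 4.2002)

1.1166, 4.2002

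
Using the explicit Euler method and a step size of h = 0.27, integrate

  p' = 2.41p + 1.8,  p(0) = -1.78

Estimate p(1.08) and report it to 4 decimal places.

-8.4173

Euler: p_{n+1} = p_n + h·f(x_n, p_n).
x=0.000000, p=-1.780000: f=-2.489800 → p ← -1.780000 + 0.27·(-2.489800) = -2.452246
x=0.270000, p=-2.452246: f=-4.109913 → p ← -2.452246 + 0.27·(-4.109913) = -3.561922
x=0.540000, p=-3.561922: f=-6.784233 → p ← -3.561922 + 0.27·(-6.784233) = -5.393665
x=0.810000, p=-5.393665: f=-11.198734 → p ← -5.393665 + 0.27·(-11.198734) = -8.417324
p(1.08) ≈ -8.4173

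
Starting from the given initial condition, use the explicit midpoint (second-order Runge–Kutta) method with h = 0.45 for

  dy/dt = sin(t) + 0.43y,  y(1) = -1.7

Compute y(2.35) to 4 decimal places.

Midpoint: k1 = f(t_n, y_n); k2 = f(t_n + h/2, y_n + (h/2)·k1); y_{n+1} = y_n + h·k2.
t=1.000000, y=-1.700000:
  k1 = f(1.000000, -1.700000) = 0.110471
  k2 = f(1.225000, -1.675144) = 0.220494
  y ← -1.700000 + 0.45·0.220494 = -1.600778
t=1.450000, y=-1.600778:
  k1 = f(1.450000, -1.600778) = 0.304379
  k2 = f(1.675000, -1.532293) = 0.335690
  y ← -1.600778 + 0.45·0.335690 = -1.449717
t=1.900000, y=-1.449717:
  k1 = f(1.900000, -1.449717) = 0.322922
  k2 = f(2.125000, -1.377060) = 0.258184
  y ← -1.449717 + 0.45·0.258184 = -1.333534
y(2.35) ≈ -1.3335

-1.3335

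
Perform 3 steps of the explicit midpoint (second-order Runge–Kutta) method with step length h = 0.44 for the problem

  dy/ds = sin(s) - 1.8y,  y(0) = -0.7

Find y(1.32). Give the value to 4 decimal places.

Midpoint: k1 = f(s_n, y_n); k2 = f(s_n + h/2, y_n + (h/2)·k1); y_{n+1} = y_n + h·k2.
s=0.000000, y=-0.700000:
  k1 = f(0.000000, -0.700000) = 1.260000
  k2 = f(0.220000, -0.422800) = 0.979270
  y ← -0.700000 + 0.44·0.979270 = -0.269121
s=0.440000, y=-0.269121:
  k1 = f(0.440000, -0.269121) = 0.910358
  k2 = f(0.660000, -0.068843) = 0.737034
  y ← -0.269121 + 0.44·0.737034 = 0.055173
s=0.880000, y=0.055173:
  k1 = f(0.880000, 0.055173) = 0.671427
  k2 = f(1.100000, 0.202887) = 0.526010
  y ← 0.055173 + 0.44·0.526010 = 0.286618
y(1.32) ≈ 0.2866

0.2866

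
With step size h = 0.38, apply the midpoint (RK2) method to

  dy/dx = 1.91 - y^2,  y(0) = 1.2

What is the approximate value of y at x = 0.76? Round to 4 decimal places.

1.3388

Midpoint: k1 = f(x_n, y_n); k2 = f(x_n + h/2, y_n + (h/2)·k1); y_{n+1} = y_n + h·k2.
x=0.000000, y=1.200000:
  k1 = f(0.000000, 1.200000) = 0.470000
  k2 = f(0.190000, 1.289300) = 0.247706
  y ← 1.200000 + 0.38·0.247706 = 1.294128
x=0.380000, y=1.294128:
  k1 = f(0.380000, 1.294128) = 0.235232
  k2 = f(0.570000, 1.338822) = 0.117555
  y ← 1.294128 + 0.38·0.117555 = 1.338799
y(0.76) ≈ 1.3388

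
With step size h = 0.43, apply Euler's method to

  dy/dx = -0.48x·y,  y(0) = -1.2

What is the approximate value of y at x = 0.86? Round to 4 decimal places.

Euler: y_{n+1} = y_n + h·f(x_n, y_n).
x=0.000000, y=-1.200000: f=0.000000 → y ← -1.200000 + 0.43·0.000000 = -1.200000
x=0.430000, y=-1.200000: f=0.247680 → y ← -1.200000 + 0.43·0.247680 = -1.093498
y(0.86) ≈ -1.0935

-1.0935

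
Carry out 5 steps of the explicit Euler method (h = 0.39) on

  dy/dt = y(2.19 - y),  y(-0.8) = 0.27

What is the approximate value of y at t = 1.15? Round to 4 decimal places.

Euler: y_{n+1} = y_n + h·f(t_n, y_n).
t=-0.800000, y=0.270000: f=0.518400 → y ← 0.270000 + 0.39·0.518400 = 0.472176
t=-0.410000, y=0.472176: f=0.811115 → y ← 0.472176 + 0.39·0.811115 = 0.788511
t=-0.020000, y=0.788511: f=1.105089 → y ← 0.788511 + 0.39·1.105089 = 1.219496
t=0.370000, y=1.219496: f=1.183526 → y ← 1.219496 + 0.39·1.183526 = 1.681071
t=0.760000, y=1.681071: f=0.855546 → y ← 1.681071 + 0.39·0.855546 = 2.014734
y(1.15) ≈ 2.0147

2.0147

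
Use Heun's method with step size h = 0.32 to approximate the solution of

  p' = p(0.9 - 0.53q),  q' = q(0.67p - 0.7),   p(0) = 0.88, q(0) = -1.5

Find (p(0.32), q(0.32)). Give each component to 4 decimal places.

Heun on (p,q): k1 = f(s_n, state_n); k2 = f(s_n + h, state_n + h·k1); state_{n+1} = state_n + (h/2)·(k1 + k2).
0.000000: (0.880000, -1.500000)
  k1 = (1.491600, 0.165600)
  predictor → (1.357312, -1.447008)
  k2 = (2.262523, -0.303002)
  → (1.480660, -1.521984)
(p(0.32), q(0.32)) ≈ (1.4807, -1.5220)

1.4807, -1.5220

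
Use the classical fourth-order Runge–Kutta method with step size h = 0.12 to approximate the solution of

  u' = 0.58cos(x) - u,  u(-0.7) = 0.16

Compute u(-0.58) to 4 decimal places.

0.1945

RK4: k1 = f(x_n, u_n); k2 = f(x_n + h/2, u_n + (h/2)·k1); k3 = f(x_n + h/2, u_n + (h/2)·k2); k4 = f(x_n + h, u_n + h·k3); u_{n+1} = u_n + (h/6)·(k1 + 2k2 + 2k3 + k4).
x=-0.700000, u=0.160000:
  k1 = f(-0.700000, 0.160000) = 0.283608
  k2 = f(-0.640000, 0.177017) = 0.288199
  k3 = f(-0.640000, 0.177292) = 0.287924
  k4 = f(-0.580000, 0.194551) = 0.290598
  u ← 0.160000 + (0.12/6)·(k1 + 2k2 + 2k3 + k4) = 0.194529
u(-0.58) ≈ 0.1945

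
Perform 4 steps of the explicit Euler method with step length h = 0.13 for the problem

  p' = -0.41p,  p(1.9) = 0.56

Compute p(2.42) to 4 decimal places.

0.4498

Euler: p_{n+1} = p_n + h·f(s_n, p_n).
s=1.900000, p=0.560000: f=-0.229600 → p ← 0.560000 + 0.13·(-0.229600) = 0.530152
s=2.030000, p=0.530152: f=-0.217362 → p ← 0.530152 + 0.13·(-0.217362) = 0.501895
s=2.160000, p=0.501895: f=-0.205777 → p ← 0.501895 + 0.13·(-0.205777) = 0.475144
s=2.290000, p=0.475144: f=-0.194809 → p ← 0.475144 + 0.13·(-0.194809) = 0.449819
p(2.42) ≈ 0.4498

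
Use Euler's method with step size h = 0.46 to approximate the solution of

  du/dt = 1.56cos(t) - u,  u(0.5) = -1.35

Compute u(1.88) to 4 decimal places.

Euler: u_{n+1} = u_n + h·f(t_n, u_n).
t=0.500000, u=-1.350000: f=2.719029 → u ← -1.350000 + 0.46·2.719029 = -0.099247
t=0.960000, u=-0.099247: f=0.993938 → u ← -0.099247 + 0.46·0.993938 = 0.357965
t=1.420000, u=0.357965: f=-0.123613 → u ← 0.357965 + 0.46·(-0.123613) = 0.301103
u(1.88) ≈ 0.3011

0.3011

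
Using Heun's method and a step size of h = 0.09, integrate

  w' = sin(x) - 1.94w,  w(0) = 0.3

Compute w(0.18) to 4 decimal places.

Heun: k1 = f(x_n, w_n); k2 = f(x_n + h, w_n + h·k1); w_{n+1} = w_n + (h/2)·(k1 + k2).
x=0.000000, w=0.300000:
  k1 = f(0.000000, 0.300000) = -0.582000
  k2 = f(0.090000, 0.247620) = -0.390504
  w ← 0.300000 + (0.09/2)·(-0.582000 + (-0.390504)) = 0.256237
x=0.090000, w=0.256237:
  k1 = f(0.090000, 0.256237) = -0.407222
  k2 = f(0.180000, 0.219587) = -0.246970
  w ← 0.256237 + (0.09/2)·(-0.407222 + (-0.246970)) = 0.226799
w(0.18) ≈ 0.2268

0.2268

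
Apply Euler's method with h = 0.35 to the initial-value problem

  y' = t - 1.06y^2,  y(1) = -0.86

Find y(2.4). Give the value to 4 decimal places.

0.6630

Euler: y_{n+1} = y_n + h·f(t_n, y_n).
t=1.000000, y=-0.860000: f=0.216024 → y ← -0.860000 + 0.35·0.216024 = -0.784392
t=1.350000, y=-0.784392: f=0.697814 → y ← -0.784392 + 0.35·0.697814 = -0.540157
t=1.700000, y=-0.540157: f=1.390724 → y ← -0.540157 + 0.35·1.390724 = -0.053403
t=2.050000, y=-0.053403: f=2.046977 → y ← -0.053403 + 0.35·2.046977 = 0.663039
y(2.4) ≈ 0.6630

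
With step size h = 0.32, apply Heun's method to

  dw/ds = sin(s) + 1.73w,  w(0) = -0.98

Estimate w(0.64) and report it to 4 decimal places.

Heun: k1 = f(s_n, w_n); k2 = f(s_n + h, w_n + h·k1); w_{n+1} = w_n + (h/2)·(k1 + k2).
s=0.000000, w=-0.980000:
  k1 = f(0.000000, -0.980000) = -1.695400
  k2 = f(0.320000, -1.522528) = -2.319407
  w ← -0.980000 + (0.32/2)·(-1.695400 + (-2.319407)) = -1.622369
s=0.320000, w=-1.622369:
  k1 = f(0.320000, -1.622369) = -2.492132
  k2 = f(0.640000, -2.419851) = -3.589147
  w ← -1.622369 + (0.32/2)·(-2.492132 + (-3.589147)) = -2.595374
w(0.64) ≈ -2.5954

-2.5954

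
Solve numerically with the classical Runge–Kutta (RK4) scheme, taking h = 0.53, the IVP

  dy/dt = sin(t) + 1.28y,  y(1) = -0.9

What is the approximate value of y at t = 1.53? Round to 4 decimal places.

RK4: k1 = f(t_n, y_n); k2 = f(t_n + h/2, y_n + (h/2)·k1); k3 = f(t_n + h/2, y_n + (h/2)·k2); k4 = f(t_n + h, y_n + h·k3); y_{n+1} = y_n + (h/6)·(k1 + 2k2 + 2k3 + k4).
t=1.000000, y=-0.900000:
  k1 = f(1.000000, -0.900000) = -0.310529
  k2 = f(1.265000, -0.982290) = -0.303724
  k3 = f(1.265000, -0.980487) = -0.301416
  k4 = f(1.530000, -1.059750) = -0.357312
  y ← -0.900000 + (0.53/6)·(k1 + 2k2 + 2k3 + k4) = -1.065901
y(1.53) ≈ -1.0659

-1.0659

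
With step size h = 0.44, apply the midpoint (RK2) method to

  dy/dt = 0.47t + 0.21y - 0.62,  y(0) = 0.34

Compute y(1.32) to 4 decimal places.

Midpoint: k1 = f(t_n, y_n); k2 = f(t_n + h/2, y_n + (h/2)·k1); y_{n+1} = y_n + h·k2.
t=0.000000, y=0.340000:
  k1 = f(0.000000, 0.340000) = -0.548600
  k2 = f(0.220000, 0.219308) = -0.470545
  y ← 0.340000 + 0.44·(-0.470545) = 0.132960
t=0.440000, y=0.132960:
  k1 = f(0.440000, 0.132960) = -0.385278
  k2 = f(0.660000, 0.048199) = -0.299678
  y ← 0.132960 + 0.44·(-0.299678) = 0.001102
t=0.880000, y=0.001102:
  k1 = f(0.880000, 0.001102) = -0.206169
  k2 = f(1.100000, -0.044255) = -0.112294
  y ← 0.001102 + 0.44·(-0.112294) = -0.048308
y(1.32) ≈ -0.0483

-0.0483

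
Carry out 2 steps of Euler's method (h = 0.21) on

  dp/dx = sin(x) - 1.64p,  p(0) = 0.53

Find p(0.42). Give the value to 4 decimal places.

0.2716

Euler: p_{n+1} = p_n + h·f(x_n, p_n).
x=0.000000, p=0.530000: f=-0.869200 → p ← 0.530000 + 0.21·(-0.869200) = 0.347468
x=0.210000, p=0.347468: f=-0.361388 → p ← 0.347468 + 0.21·(-0.361388) = 0.271577
p(0.42) ≈ 0.2716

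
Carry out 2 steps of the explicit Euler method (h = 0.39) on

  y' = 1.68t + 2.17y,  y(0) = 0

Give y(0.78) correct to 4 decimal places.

Euler: y_{n+1} = y_n + h·f(t_n, y_n).
t=0.000000, y=0.000000: f=0.000000 → y ← 0.000000 + 0.39·0.000000 = 0.000000
t=0.390000, y=0.000000: f=0.655200 → y ← 0.000000 + 0.39·0.655200 = 0.255528
y(0.78) ≈ 0.2555

0.2555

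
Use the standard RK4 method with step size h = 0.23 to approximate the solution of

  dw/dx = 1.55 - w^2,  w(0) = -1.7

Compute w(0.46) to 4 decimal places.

-3.5801

RK4: k1 = f(x_n, w_n); k2 = f(x_n + h/2, w_n + (h/2)·k1); k3 = f(x_n + h/2, w_n + (h/2)·k2); k4 = f(x_n + h, w_n + h·k3); w_{n+1} = w_n + (h/6)·(k1 + 2k2 + 2k3 + k4).
x=0.000000, w=-1.700000:
  k1 = f(0.000000, -1.700000) = -1.340000
  k2 = f(0.115000, -1.854100) = -1.887687
  k3 = f(0.115000, -1.917084) = -2.125211
  k4 = f(0.230000, -2.188799) = -3.240839
  w ← -1.700000 + (0.23/6)·(k1 + 2k2 + 2k3 + k4) = -2.183254
x=0.230000, w=-2.183254:
  k1 = f(0.230000, -2.183254) = -3.216599
  k2 = f(0.345000, -2.553163) = -4.968643
  k3 = f(0.345000, -2.754648) = -6.038087
  k4 = f(0.460000, -3.572014) = -11.209286
  w ← -2.183254 + (0.23/6)·(k1 + 2k2 + 2k3 + k4) = -3.580096
w(0.46) ≈ -3.5801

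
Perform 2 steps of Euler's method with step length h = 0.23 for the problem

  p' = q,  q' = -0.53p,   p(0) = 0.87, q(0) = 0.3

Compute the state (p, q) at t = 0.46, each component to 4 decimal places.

Euler on (p,q): p_{n+1} = p_n + h·p', q_{n+1} = q_n + h·q'.
0.000000: (0.870000, 0.300000); f=(0.300000, -0.461100) → (0.939000, 0.193947)
0.230000: (0.939000, 0.193947); f=(0.193947, -0.497670) → (0.983608, 0.079483)
(p(0.46), q(0.46)) ≈ (0.9836, 0.0795)

0.9836, 0.0795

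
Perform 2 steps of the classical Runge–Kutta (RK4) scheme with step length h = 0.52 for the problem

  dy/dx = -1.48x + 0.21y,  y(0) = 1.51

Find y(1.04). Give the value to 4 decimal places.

1.0166

RK4: k1 = f(x_n, y_n); k2 = f(x_n + h/2, y_n + (h/2)·k1); k3 = f(x_n + h/2, y_n + (h/2)·k2); k4 = f(x_n + h, y_n + h·k3); y_{n+1} = y_n + (h/6)·(k1 + 2k2 + 2k3 + k4).
x=0.000000, y=1.510000:
  k1 = f(0.000000, 1.510000) = 0.317100
  k2 = f(0.260000, 1.592446) = -0.050386
  k3 = f(0.260000, 1.496900) = -0.070451
  k4 = f(0.520000, 1.473365) = -0.460193
  y ← 1.510000 + (0.52/6)·(k1 + 2k2 + 2k3 + k4) = 1.476653
x=0.520000, y=1.476653:
  k1 = f(0.520000, 1.476653) = -0.459503
  k2 = f(0.780000, 1.357183) = -0.869392
  k3 = f(0.780000, 1.250612) = -0.891772
  k4 = f(1.040000, 1.012932) = -1.326484
  y ← 1.476653 + (0.52/6)·(k1 + 2k2 + 2k3 + k4) = 1.016600
y(1.04) ≈ 1.0166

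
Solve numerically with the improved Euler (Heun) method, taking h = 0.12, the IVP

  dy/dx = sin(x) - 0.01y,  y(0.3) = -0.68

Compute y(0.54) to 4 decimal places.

-0.5810

Heun: k1 = f(x_n, y_n); k2 = f(x_n + h, y_n + h·k1); y_{n+1} = y_n + (h/2)·(k1 + k2).
x=0.300000, y=-0.680000:
  k1 = f(0.300000, -0.680000) = 0.302320
  k2 = f(0.420000, -0.643722) = 0.414198
  y ← -0.680000 + (0.12/2)·(0.302320 + 0.414198) = -0.637009
x=0.420000, y=-0.637009:
  k1 = f(0.420000, -0.637009) = 0.414131
  k2 = f(0.540000, -0.587313) = 0.520009
  y ← -0.637009 + (0.12/2)·(0.414131 + 0.520009) = -0.580961
y(0.54) ≈ -0.5810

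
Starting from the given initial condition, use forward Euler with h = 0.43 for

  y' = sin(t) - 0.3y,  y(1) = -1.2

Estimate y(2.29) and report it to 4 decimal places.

Euler: y_{n+1} = y_n + h·f(t_n, y_n).
t=1.000000, y=-1.200000: f=1.201471 → y ← -1.200000 + 0.43·1.201471 = -0.683367
t=1.430000, y=-0.683367: f=1.195115 → y ← -0.683367 + 0.43·1.195115 = -0.169468
t=1.860000, y=-0.169468: f=1.009312 → y ← -0.169468 + 0.43·1.009312 = 0.264536
y(2.29) ≈ 0.2645

0.2645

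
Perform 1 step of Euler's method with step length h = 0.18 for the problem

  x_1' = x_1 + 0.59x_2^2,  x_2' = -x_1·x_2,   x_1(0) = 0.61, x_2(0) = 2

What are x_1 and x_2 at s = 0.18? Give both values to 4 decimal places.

1.1446, 1.7804

Euler on (x_1,x_2): x_1_{n+1} = x_1_n + h·x_1', x_2_{n+1} = x_2_n + h·x_2'.
0.000000: (0.610000, 2.000000); f=(2.970000, -1.220000) → (1.144600, 1.780400)
(x_1(0.18), x_2(0.18)) ≈ (1.1446, 1.7804)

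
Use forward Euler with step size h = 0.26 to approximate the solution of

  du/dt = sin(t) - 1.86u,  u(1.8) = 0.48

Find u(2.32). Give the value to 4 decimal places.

Euler: u_{n+1} = u_n + h·f(t_n, u_n).
t=1.800000, u=0.480000: f=0.081048 → u ← 0.480000 + 0.26·0.081048 = 0.501072
t=2.060000, u=0.501072: f=-0.049287 → u ← 0.501072 + 0.26·(-0.049287) = 0.488258
u(2.32) ≈ 0.4883

0.4883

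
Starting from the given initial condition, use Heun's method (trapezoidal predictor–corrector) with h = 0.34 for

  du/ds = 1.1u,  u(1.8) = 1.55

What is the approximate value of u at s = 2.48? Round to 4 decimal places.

Heun: k1 = f(s_n, u_n); k2 = f(s_n + h, u_n + h·k1); u_{n+1} = u_n + (h/2)·(k1 + k2).
s=1.800000, u=1.550000:
  k1 = f(1.800000, 1.550000) = 1.705000
  k2 = f(2.140000, 2.129700) = 2.342670
  u ← 1.550000 + (0.34/2)·(1.705000 + 2.342670) = 2.238104
s=2.140000, u=2.238104:
  k1 = f(2.140000, 2.238104) = 2.461914
  k2 = f(2.480000, 3.075155) = 3.382670
  u ← 2.238104 + (0.34/2)·(2.461914 + 3.382670) = 3.231683
u(2.48) ≈ 3.2317

3.2317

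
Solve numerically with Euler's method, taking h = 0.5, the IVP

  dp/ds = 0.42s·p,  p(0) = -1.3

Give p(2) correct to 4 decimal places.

Euler: p_{n+1} = p_n + h·f(s_n, p_n).
s=0.000000, p=-1.300000: f=0.000000 → p ← -1.300000 + 0.5·0.000000 = -1.300000
s=0.500000, p=-1.300000: f=-0.273000 → p ← -1.300000 + 0.5·(-0.273000) = -1.436500
s=1.000000, p=-1.436500: f=-0.603330 → p ← -1.436500 + 0.5·(-0.603330) = -1.738165
s=1.500000, p=-1.738165: f=-1.095044 → p ← -1.738165 + 0.5·(-1.095044) = -2.285687
p(2) ≈ -2.2857

-2.2857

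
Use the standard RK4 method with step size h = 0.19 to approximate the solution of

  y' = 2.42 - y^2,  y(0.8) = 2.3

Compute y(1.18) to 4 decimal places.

1.7522

RK4: k1 = f(t_n, y_n); k2 = f(t_n + h/2, y_n + (h/2)·k1); k3 = f(t_n + h/2, y_n + (h/2)·k2); k4 = f(t_n + h, y_n + h·k3); y_{n+1} = y_n + (h/6)·(k1 + 2k2 + 2k3 + k4).
t=0.800000, y=2.300000:
  k1 = f(0.800000, 2.300000) = -2.870000
  k2 = f(0.895000, 2.027350) = -1.690148
  k3 = f(0.895000, 2.139436) = -2.157186
  k4 = f(0.990000, 1.890135) = -1.152609
  y ← 2.300000 + (0.19/6)·(k1 + 2k2 + 2k3 + k4) = 1.928953
t=0.990000, y=1.928953:
  k1 = f(0.990000, 1.928953) = -1.300859
  k2 = f(1.085000, 1.805371) = -0.839365
  k3 = f(1.085000, 1.849213) = -0.999589
  k4 = f(1.180000, 1.739031) = -0.604228
  y ← 1.928953 + (0.19/6)·(k1 + 2k2 + 2k3 + k4) = 1.752158
y(1.18) ≈ 1.7522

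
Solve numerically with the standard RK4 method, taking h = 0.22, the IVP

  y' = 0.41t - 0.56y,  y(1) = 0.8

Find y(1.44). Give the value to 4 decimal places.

RK4: k1 = f(t_n, y_n); k2 = f(t_n + h/2, y_n + (h/2)·k1); k3 = f(t_n + h/2, y_n + (h/2)·k2); k4 = f(t_n + h, y_n + h·k3); y_{n+1} = y_n + (h/6)·(k1 + 2k2 + 2k3 + k4).
t=1.000000, y=0.800000:
  k1 = f(1.000000, 0.800000) = -0.038000
  k2 = f(1.110000, 0.795820) = 0.009441
  k3 = f(1.110000, 0.801038) = 0.006518
  k4 = f(1.220000, 0.801434) = 0.051397
  y ← 0.800000 + (0.22/6)·(k1 + 2k2 + 2k3 + k4) = 0.801662
t=1.220000, y=0.801662:
  k1 = f(1.220000, 0.801662) = 0.051270
  k2 = f(1.330000, 0.807301) = 0.093211
  k3 = f(1.330000, 0.811915) = 0.090628
  k4 = f(1.440000, 0.821600) = 0.130304
  y ← 0.801662 + (0.22/6)·(k1 + 2k2 + 2k3 + k4) = 0.821801
y(1.44) ≈ 0.8218

0.8218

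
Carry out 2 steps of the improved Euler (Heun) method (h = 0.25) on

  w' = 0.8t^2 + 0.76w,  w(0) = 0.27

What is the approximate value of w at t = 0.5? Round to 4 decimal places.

0.4340

Heun: k1 = f(t_n, w_n); k2 = f(t_n + h, w_n + h·k1); w_{n+1} = w_n + (h/2)·(k1 + k2).
t=0.000000, w=0.270000:
  k1 = f(0.000000, 0.270000) = 0.205200
  k2 = f(0.250000, 0.321300) = 0.294188
  w ← 0.270000 + (0.25/2)·(0.205200 + 0.294188) = 0.332424
t=0.250000, w=0.332424:
  k1 = f(0.250000, 0.332424) = 0.302642
  k2 = f(0.500000, 0.408084) = 0.510144
  w ← 0.332424 + (0.25/2)·(0.302642 + 0.510144) = 0.434022
w(0.5) ≈ 0.4340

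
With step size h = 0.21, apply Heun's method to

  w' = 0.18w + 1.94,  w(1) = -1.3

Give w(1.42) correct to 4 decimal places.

-0.5559

Heun: k1 = f(x_n, w_n); k2 = f(x_n + h, w_n + h·k1); w_{n+1} = w_n + (h/2)·(k1 + k2).
x=1.000000, w=-1.300000:
  k1 = f(1.000000, -1.300000) = 1.706000
  k2 = f(1.210000, -0.941740) = 1.770487
  w ← -1.300000 + (0.21/2)·(1.706000 + 1.770487) = -0.934969
x=1.210000, w=-0.934969:
  k1 = f(1.210000, -0.934969) = 1.771706
  k2 = f(1.420000, -0.562911) = 1.838676
  w ← -0.934969 + (0.21/2)·(1.771706 + 1.838676) = -0.555879
w(1.42) ≈ -0.5559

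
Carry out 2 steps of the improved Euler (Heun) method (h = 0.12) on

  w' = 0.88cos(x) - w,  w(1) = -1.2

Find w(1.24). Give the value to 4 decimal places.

Heun: k1 = f(x_n, w_n); k2 = f(x_n + h, w_n + h·k1); w_{n+1} = w_n + (h/2)·(k1 + k2).
x=1.000000, w=-1.200000:
  k1 = f(1.000000, -1.200000) = 1.675466
  k2 = f(1.120000, -0.998944) = 1.382345
  w ← -1.200000 + (0.12/2)·(1.675466 + 1.382345) = -1.016531
x=1.120000, w=-1.016531:
  k1 = f(1.120000, -1.016531) = 1.399932
  k2 = f(1.240000, -0.848540) = 1.134360
  w ← -1.016531 + (0.12/2)·(1.399932 + 1.134360) = -0.864474
w(1.24) ≈ -0.8645

-0.8645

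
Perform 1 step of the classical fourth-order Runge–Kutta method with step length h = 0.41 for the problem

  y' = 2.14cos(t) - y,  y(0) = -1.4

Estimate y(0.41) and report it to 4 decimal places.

RK4: k1 = f(t_n, y_n); k2 = f(t_n + h/2, y_n + (h/2)·k1); k3 = f(t_n + h/2, y_n + (h/2)·k2); k4 = f(t_n + h, y_n + h·k3); y_{n+1} = y_n + (h/6)·(k1 + 2k2 + 2k3 + k4).
t=0.000000, y=-1.400000:
  k1 = f(0.000000, -1.400000) = 3.540000
  k2 = f(0.205000, -0.674300) = 2.769491
  k3 = f(0.205000, -0.832254) = 2.927445
  k4 = f(0.410000, -0.199748) = 2.162386
  y ← -1.400000 + (0.41/6)·(k1 + 2k2 + 2k3 + k4) = -0.231756
y(0.41) ≈ -0.2318

-0.2318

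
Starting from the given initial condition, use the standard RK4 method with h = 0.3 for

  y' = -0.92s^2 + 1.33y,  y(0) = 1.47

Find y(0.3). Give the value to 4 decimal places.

RK4: k1 = f(s_n, y_n); k2 = f(s_n + h/2, y_n + (h/2)·k1); k3 = f(s_n + h/2, y_n + (h/2)·k2); k4 = f(s_n + h, y_n + h·k3); y_{n+1} = y_n + (h/6)·(k1 + 2k2 + 2k3 + k4).
s=0.000000, y=1.470000:
  k1 = f(0.000000, 1.470000) = 1.955100
  k2 = f(0.150000, 1.763265) = 2.324442
  k3 = f(0.150000, 1.818666) = 2.398126
  k4 = f(0.300000, 2.189438) = 2.829152
  y ← 1.470000 + (0.3/6)·(k1 + 2k2 + 2k3 + k4) = 2.181469
y(0.3) ≈ 2.1815

2.1815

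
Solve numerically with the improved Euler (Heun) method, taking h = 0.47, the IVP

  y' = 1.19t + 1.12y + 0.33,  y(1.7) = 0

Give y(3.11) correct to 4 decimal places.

9.5270

Heun: k1 = f(t_n, y_n); k2 = f(t_n + h, y_n + h·k1); y_{n+1} = y_n + (h/2)·(k1 + k2).
t=1.700000, y=0.000000:
  k1 = f(1.700000, 0.000000) = 2.353000
  k2 = f(2.170000, 1.105910) = 4.150919
  y ← 0.000000 + (0.47/2)·(2.353000 + 4.150919) = 1.528421
t=2.170000, y=1.528421:
  k1 = f(2.170000, 1.528421) = 4.624132
  k2 = f(2.640000, 3.701763) = 7.617574
  y ← 1.528421 + (0.47/2)·(4.624132 + 7.617574) = 4.405222
t=2.640000, y=4.405222:
  k1 = f(2.640000, 4.405222) = 8.405449
  k2 = f(3.110000, 8.355783) = 13.389377
  y ← 4.405222 + (0.47/2)·(8.405449 + 13.389377) = 9.527006
y(3.11) ≈ 9.5270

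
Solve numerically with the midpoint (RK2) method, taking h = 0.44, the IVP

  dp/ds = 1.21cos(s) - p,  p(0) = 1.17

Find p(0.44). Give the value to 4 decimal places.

1.1709

Midpoint: k1 = f(s_n, p_n); k2 = f(s_n + h/2, p_n + (h/2)·k1); p_{n+1} = p_n + h·k2.
s=0.000000, p=1.170000:
  k1 = f(0.000000, 1.170000) = 0.040000
  k2 = f(0.220000, 1.178800) = 0.002036
  p ← 1.170000 + 0.44·0.002036 = 1.170896
p(0.44) ≈ 1.1709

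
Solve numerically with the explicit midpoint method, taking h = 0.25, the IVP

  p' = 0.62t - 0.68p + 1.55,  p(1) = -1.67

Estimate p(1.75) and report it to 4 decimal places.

Midpoint: k1 = f(t_n, p_n); k2 = f(t_n + h/2, p_n + (h/2)·k1); p_{n+1} = p_n + h·k2.
t=1.000000, p=-1.670000:
  k1 = f(1.000000, -1.670000) = 3.305600
  k2 = f(1.125000, -1.256800) = 3.102124
  p ← -1.670000 + 0.25·3.102124 = -0.894469
t=1.250000, p=-0.894469:
  k1 = f(1.250000, -0.894469) = 2.933239
  k2 = f(1.375000, -0.527814) = 2.761414
  p ← -0.894469 + 0.25·2.761414 = -0.204116
t=1.500000, p=-0.204116:
  k1 = f(1.500000, -0.204116) = 2.618799
  k2 = f(1.625000, 0.123234) = 2.473701
  p ← -0.204116 + 0.25·2.473701 = 0.414310
p(1.75) ≈ 0.4143

0.4143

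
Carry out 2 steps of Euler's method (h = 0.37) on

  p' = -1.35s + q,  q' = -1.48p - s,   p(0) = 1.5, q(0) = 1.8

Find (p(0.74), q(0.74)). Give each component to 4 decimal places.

2.3433, -0.3444

Euler on (p,q): p_{n+1} = p_n + h·p', q_{n+1} = q_n + h·q'.
0.000000: (1.500000, 1.800000); f=(1.800000, -2.220000) → (2.166000, 0.978600)
0.370000: (2.166000, 0.978600); f=(0.479100, -3.575680) → (2.343267, -0.344402)
(p(0.74), q(0.74)) ≈ (2.3433, -0.3444)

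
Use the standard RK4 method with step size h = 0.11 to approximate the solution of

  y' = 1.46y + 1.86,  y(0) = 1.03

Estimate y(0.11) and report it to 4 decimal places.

RK4: k1 = f(x_n, y_n); k2 = f(x_n + h/2, y_n + (h/2)·k1); k3 = f(x_n + h/2, y_n + (h/2)·k2); k4 = f(x_n + h, y_n + h·k3); y_{n+1} = y_n + (h/6)·(k1 + 2k2 + 2k3 + k4).
x=0.000000, y=1.030000:
  k1 = f(0.000000, 1.030000) = 3.363800
  k2 = f(0.055000, 1.215009) = 3.633913
  k3 = f(0.055000, 1.229865) = 3.655603
  k4 = f(0.110000, 1.432116) = 3.950890
  y ← 1.030000 + (0.11/6)·(k1 + 2k2 + 2k3 + k4) = 1.431385
y(0.11) ≈ 1.4314

1.4314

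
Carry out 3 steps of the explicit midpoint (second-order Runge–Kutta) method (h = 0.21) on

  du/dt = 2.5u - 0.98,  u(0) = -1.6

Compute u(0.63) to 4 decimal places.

Midpoint: k1 = f(t_n, u_n); k2 = f(t_n + h/2, u_n + (h/2)·k1); u_{n+1} = u_n + h·k2.
t=0.000000, u=-1.600000:
  k1 = f(0.000000, -1.600000) = -4.980000
  k2 = f(0.105000, -2.122900) = -6.287250
  u ← -1.600000 + 0.21·(-6.287250) = -2.920323
t=0.210000, u=-2.920323:
  k1 = f(0.210000, -2.920323) = -8.280806
  k2 = f(0.315000, -3.789807) = -10.454518
  u ← -2.920323 + 0.21·(-10.454518) = -5.115771
t=0.420000, u=-5.115771:
  k1 = f(0.420000, -5.115771) = -13.769428
  k2 = f(0.525000, -6.561561) = -17.383903
  u ← -5.115771 + 0.21·(-17.383903) = -8.766391
u(0.63) ≈ -8.7664

-8.7664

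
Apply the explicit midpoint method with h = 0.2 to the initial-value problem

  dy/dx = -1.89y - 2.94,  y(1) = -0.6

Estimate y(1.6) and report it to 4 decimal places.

Midpoint: k1 = f(x_n, y_n); k2 = f(x_n + h/2, y_n + (h/2)·k1); y_{n+1} = y_n + h·k2.
x=1.000000, y=-0.600000:
  k1 = f(1.000000, -0.600000) = -1.806000
  k2 = f(1.100000, -0.780600) = -1.464666
  y ← -0.600000 + 0.2·(-1.464666) = -0.892933
x=1.200000, y=-0.892933:
  k1 = f(1.200000, -0.892933) = -1.252356
  k2 = f(1.300000, -1.018169) = -1.015661
  y ← -0.892933 + 0.2·(-1.015661) = -1.096065
x=1.400000, y=-1.096065:
  k1 = f(1.400000, -1.096065) = -0.868436
  k2 = f(1.500000, -1.182909) = -0.704302
  y ← -1.096065 + 0.2·(-0.704302) = -1.236926
y(1.6) ≈ -1.2369

-1.2369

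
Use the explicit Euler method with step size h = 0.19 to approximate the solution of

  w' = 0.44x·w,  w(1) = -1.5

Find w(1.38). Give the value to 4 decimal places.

Euler: w_{n+1} = w_n + h·f(x_n, w_n).
x=1.000000, w=-1.500000: f=-0.660000 → w ← -1.500000 + 0.19·(-0.660000) = -1.625400
x=1.190000, w=-1.625400: f=-0.851059 → w ← -1.625400 + 0.19·(-0.851059) = -1.787101
w(1.38) ≈ -1.7871

-1.7871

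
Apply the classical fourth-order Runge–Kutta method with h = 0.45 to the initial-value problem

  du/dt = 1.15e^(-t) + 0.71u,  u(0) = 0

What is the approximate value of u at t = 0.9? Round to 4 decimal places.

1.0008

RK4: k1 = f(t_n, u_n); k2 = f(t_n + h/2, u_n + (h/2)·k1); k3 = f(t_n + h/2, u_n + (h/2)·k2); k4 = f(t_n + h, u_n + h·k3); u_{n+1} = u_n + (h/6)·(k1 + 2k2 + 2k3 + k4).
t=0.000000, u=0.000000:
  k1 = f(0.000000, 0.000000) = 1.150000
  k2 = f(0.225000, 0.258750) = 1.102006
  k3 = f(0.225000, 0.247951) = 1.094339
  k4 = f(0.450000, 0.492453) = 1.082914
  u ← 0.000000 + (0.45/6)·(k1 + 2k2 + 2k3 + k4) = 0.496920
t=0.450000, u=0.496920:
  k1 = f(0.450000, 0.496920) = 1.086086
  k2 = f(0.675000, 0.741290) = 1.111846
  k3 = f(0.675000, 0.747086) = 1.115961
  k4 = f(0.900000, 0.999103) = 1.176918
  u ← 0.496920 + (0.45/6)·(k1 + 2k2 + 2k3 + k4) = 1.000817
u(0.9) ≈ 1.0008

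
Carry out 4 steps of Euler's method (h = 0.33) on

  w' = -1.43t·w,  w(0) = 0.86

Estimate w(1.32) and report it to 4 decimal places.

Euler: w_{n+1} = w_n + h·f(t_n, w_n).
t=0.000000, w=0.860000: f=0.000000 → w ← 0.860000 + 0.33·0.000000 = 0.860000
t=0.330000, w=0.860000: f=-0.405834 → w ← 0.860000 + 0.33·(-0.405834) = 0.726075
t=0.660000, w=0.726075: f=-0.685269 → w ← 0.726075 + 0.33·(-0.685269) = 0.499936
t=0.990000, w=0.499936: f=-0.707759 → w ← 0.499936 + 0.33·(-0.707759) = 0.266375
w(1.32) ≈ 0.2664

0.2664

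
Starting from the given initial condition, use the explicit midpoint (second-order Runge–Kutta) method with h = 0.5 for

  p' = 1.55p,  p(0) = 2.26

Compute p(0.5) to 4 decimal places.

4.6902

Midpoint: k1 = f(x_n, p_n); k2 = f(x_n + h/2, p_n + (h/2)·k1); p_{n+1} = p_n + h·k2.
x=0.000000, p=2.260000:
  k1 = f(0.000000, 2.260000) = 3.503000
  k2 = f(0.250000, 3.135750) = 4.860412
  p ← 2.260000 + 0.5·4.860412 = 4.690206
p(0.5) ≈ 4.6902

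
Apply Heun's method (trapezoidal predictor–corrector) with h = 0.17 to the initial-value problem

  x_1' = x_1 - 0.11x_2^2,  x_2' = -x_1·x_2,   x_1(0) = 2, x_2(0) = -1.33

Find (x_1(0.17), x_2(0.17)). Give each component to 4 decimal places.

Heun on (x_1,x_2): k1 = f(s_n, state_n); k2 = f(s_n + h, state_n + h·k1); state_{n+1} = state_n + (h/2)·(k1 + k2).
0.000000: (2.000000, -1.330000)
  k1 = (1.805421, 2.660000)
  predictor → (2.306922, -0.877800)
  k2 = (2.222163, 2.025016)
  → (2.342345, -0.931774)
(x_1(0.17), x_2(0.17)) ≈ (2.3423, -0.9318)

2.3423, -0.9318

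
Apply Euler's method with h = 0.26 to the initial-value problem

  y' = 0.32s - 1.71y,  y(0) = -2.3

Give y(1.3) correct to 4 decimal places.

Euler: y_{n+1} = y_n + h·f(s_n, y_n).
s=0.000000, y=-2.300000: f=3.933000 → y ← -2.300000 + 0.26·3.933000 = -1.277420
s=0.260000, y=-1.277420: f=2.267588 → y ← -1.277420 + 0.26·2.267588 = -0.687847
s=0.520000, y=-0.687847: f=1.342618 → y ← -0.687847 + 0.26·1.342618 = -0.338766
s=0.780000, y=-0.338766: f=0.828890 → y ← -0.338766 + 0.26·0.828890 = -0.123255
s=1.040000, y=-0.123255: f=0.543566 → y ← -0.123255 + 0.26·0.543566 = 0.018072
y(1.3) ≈ 0.0181

0.0181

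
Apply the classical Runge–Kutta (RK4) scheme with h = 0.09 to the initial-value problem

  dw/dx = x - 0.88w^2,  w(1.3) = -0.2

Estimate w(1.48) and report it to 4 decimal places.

RK4: k1 = f(x_n, w_n); k2 = f(x_n + h/2, w_n + (h/2)·k1); k3 = f(x_n + h/2, w_n + (h/2)·k2); k4 = f(x_n + h, w_n + h·k3); w_{n+1} = w_n + (h/6)·(k1 + 2k2 + 2k3 + k4).
x=1.300000, w=-0.200000:
  k1 = f(1.300000, -0.200000) = 1.264800
  k2 = f(1.345000, -0.143084) = 1.326984
  k3 = f(1.345000, -0.140286) = 1.327682
  k4 = f(1.390000, -0.080509) = 1.384296
  w ← -0.200000 + (0.09/6)·(k1 + 2k2 + 2k3 + k4) = -0.080624
x=1.390000, w=-0.080624:
  k1 = f(1.390000, -0.080624) = 1.384280
  k2 = f(1.435000, -0.018331) = 1.434704
  k3 = f(1.435000, -0.016062) = 1.434773
  k4 = f(1.480000, 0.048506) = 1.477930
  w ← -0.080624 + (0.09/6)·(k1 + 2k2 + 2k3 + k4) = 0.048394
w(1.48) ≈ 0.0484

0.0484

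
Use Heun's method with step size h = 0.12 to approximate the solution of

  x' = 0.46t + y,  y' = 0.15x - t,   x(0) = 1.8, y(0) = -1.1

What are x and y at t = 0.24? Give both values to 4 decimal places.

1.5550, -1.0686

Heun on (x,y): k1 = f(t_n, state_n); k2 = f(t_n + h, state_n + h·k1); state_{n+1} = state_n + (h/2)·(k1 + k2).
0.000000: (1.800000, -1.100000)
  k1 = (-1.100000, 0.270000)
  predictor → (1.668000, -1.067600)
  k2 = (-1.012400, 0.130200)
  → (1.673256, -1.075988)
0.120000: (1.673256, -1.075988)
  k1 = (-1.020788, 0.130988)
  predictor → (1.550761, -1.060269)
  k2 = (-0.949869, -0.007386)
  → (1.555017, -1.068572)
(x(0.24), y(0.24)) ≈ (1.5550, -1.0686)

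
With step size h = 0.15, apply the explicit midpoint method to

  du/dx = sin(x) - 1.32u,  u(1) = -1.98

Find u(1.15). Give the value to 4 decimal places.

Midpoint: k1 = f(x_n, u_n); k2 = f(x_n + h/2, u_n + (h/2)·k1); u_{n+1} = u_n + h·k2.
x=1.000000, u=-1.980000:
  k1 = f(1.000000, -1.980000) = 3.455071
  k2 = f(1.075000, -1.720870) = 3.151138
  u ← -1.980000 + 0.15·3.151138 = -1.507329
u(1.15) ≈ -1.5073

-1.5073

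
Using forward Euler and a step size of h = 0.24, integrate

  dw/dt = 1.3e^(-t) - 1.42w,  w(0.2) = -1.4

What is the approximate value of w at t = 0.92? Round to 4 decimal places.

0.0005

Euler: w_{n+1} = w_n + h·f(t_n, w_n).
t=0.200000, w=-1.400000: f=3.052350 → w ← -1.400000 + 0.24·3.052350 = -0.667436
t=0.440000, w=-0.667436: f=1.785006 → w ← -0.667436 + 0.24·1.785006 = -0.239034
t=0.680000, w=-0.239034: f=0.998031 → w ← -0.239034 + 0.24·0.998031 = 0.000493
w(0.92) ≈ 0.0005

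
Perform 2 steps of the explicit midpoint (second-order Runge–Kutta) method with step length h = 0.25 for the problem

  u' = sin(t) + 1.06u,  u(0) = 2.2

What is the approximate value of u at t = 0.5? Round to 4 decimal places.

Midpoint: k1 = f(t_n, u_n); k2 = f(t_n + h/2, u_n + (h/2)·k1); u_{n+1} = u_n + h·k2.
t=0.000000, u=2.200000:
  k1 = f(0.000000, 2.200000) = 2.332000
  k2 = f(0.125000, 2.491500) = 2.765665
  u ← 2.200000 + 0.25·2.765665 = 2.891416
t=0.250000, u=2.891416:
  k1 = f(0.250000, 2.891416) = 3.312305
  k2 = f(0.375000, 3.305454) = 3.870054
  u ← 2.891416 + 0.25·3.870054 = 3.858930
u(0.5) ≈ 3.8589

3.8589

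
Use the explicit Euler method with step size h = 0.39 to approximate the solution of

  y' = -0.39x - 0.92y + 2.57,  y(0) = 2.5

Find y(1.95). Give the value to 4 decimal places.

Euler: y_{n+1} = y_n + h·f(x_n, y_n).
x=0.000000, y=2.500000: f=0.270000 → y ← 2.500000 + 0.39·0.270000 = 2.605300
x=0.390000, y=2.605300: f=0.021024 → y ← 2.605300 + 0.39·0.021024 = 2.613499
x=0.780000, y=2.613499: f=-0.138619 → y ← 2.613499 + 0.39·(-0.138619) = 2.559438
x=1.170000, y=2.559438: f=-0.240983 → y ← 2.559438 + 0.39·(-0.240983) = 2.465455
x=1.560000, y=2.465455: f=-0.306618 → y ← 2.465455 + 0.39·(-0.306618) = 2.345873
y(1.95) ≈ 2.3459

2.3459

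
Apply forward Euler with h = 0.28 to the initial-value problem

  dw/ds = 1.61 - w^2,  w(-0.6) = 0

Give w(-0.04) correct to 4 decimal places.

0.8447

Euler: w_{n+1} = w_n + h·f(s_n, w_n).
s=-0.600000, w=0.000000: f=1.610000 → w ← 0.000000 + 0.28·1.610000 = 0.450800
s=-0.320000, w=0.450800: f=1.406779 → w ← 0.450800 + 0.28·1.406779 = 0.844698
w(-0.04) ≈ 0.8447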